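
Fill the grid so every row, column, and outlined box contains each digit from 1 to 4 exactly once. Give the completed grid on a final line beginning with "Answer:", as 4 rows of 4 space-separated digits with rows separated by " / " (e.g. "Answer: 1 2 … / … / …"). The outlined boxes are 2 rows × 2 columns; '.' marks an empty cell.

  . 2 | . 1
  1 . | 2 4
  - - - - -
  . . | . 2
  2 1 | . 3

Step 1. [r3c2∈{3,4}] 4 has one home in col 2: r3c2 ⇒ r3c2=4.
Step 2. [r1c3∈{3}] nothing but 3 survives at r1c3, so r1c3=3.
Step 3. [r2c2∈{3}] r2c2 has the single candidate 3. So r2c2=3.
Step 4. [r4c3∈{4}] nothing but 4 survives at r4c3, so r4c3=4.
Step 5. [r3c3∈{1}] only 1 remains possible at r3c3, so r3c3=1.
Step 6. [r1c1∈{4}] r1c1 is down to just 4 ⇒ r1c1=4.
Step 7. [r3c1∈{3}] r3c1 is down to just 3. So r3c1=3.

Answer: 4 2 3 1 / 1 3 2 4 / 3 4 1 2 / 2 1 4 3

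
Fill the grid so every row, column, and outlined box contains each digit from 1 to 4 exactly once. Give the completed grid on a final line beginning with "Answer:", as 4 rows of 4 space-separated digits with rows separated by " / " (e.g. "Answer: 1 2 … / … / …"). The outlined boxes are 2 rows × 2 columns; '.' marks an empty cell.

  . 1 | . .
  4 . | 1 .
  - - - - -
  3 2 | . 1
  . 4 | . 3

Step 1. [r2c4∈{2}] r2c4 has the single candidate 2, so r2c4=2.
Step 2. [r1c3∈{3,4}] 3 has one home in row 1: r1c3. So r1c3=3.
Step 3. [r4c3∈{2}] r4c3 is down to just 2. So r4c3=2.
Step 4. [r1c4∈{4}] only 4 remains possible at r1c4 ⇒ r1c4=4.
Step 5. [r1c1∈{2}] r1c1 has the single candidate 2 ⇒ r1c1=2.
Step 6. [r3c3∈{4}] r3c3 is down to just 4, so r3c3=4.
Step 7. [r2c2∈{3}] only 3 remains possible at r2c2 ⇒ r2c2=3.
Step 8. [r4c1∈{1}] r4c1 is down to just 1, so r4c1=1.

Answer: 2 1 3 4 / 4 3 1 2 / 3 2 4 1 / 1 4 2 3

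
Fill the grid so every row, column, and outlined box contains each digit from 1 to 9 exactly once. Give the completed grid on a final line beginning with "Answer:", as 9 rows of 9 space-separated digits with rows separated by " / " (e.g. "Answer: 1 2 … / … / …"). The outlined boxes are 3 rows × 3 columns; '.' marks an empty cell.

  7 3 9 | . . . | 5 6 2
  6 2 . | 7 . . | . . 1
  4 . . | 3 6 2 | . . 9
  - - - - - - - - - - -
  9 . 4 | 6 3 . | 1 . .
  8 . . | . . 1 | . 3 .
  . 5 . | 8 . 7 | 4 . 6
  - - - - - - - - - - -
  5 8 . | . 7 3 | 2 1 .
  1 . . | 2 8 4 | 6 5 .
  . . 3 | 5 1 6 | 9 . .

Step 1. [r5c7∈{7}] r5c7 has the single candidate 7, so r5c7=7.
Step 2. [r3c7∈{8}] r3c7 is down to just 8 ⇒ r3c7=8.
Step 3. [r1c5∈{4}] nothing but 4 survives at r1c5 ⇒ r1c5=4.
Step 4. [r4c6∈{5}] only 5 remains possible at r4c6 ⇒ r4c6=5.
Step 5. [r8c3∈{7}] r8c3's peers cover all but 7, so r8c3=7.
Step 6. [r9c9∈{4,7,8}] col 9 places 7 nowhere but r9c9. So r9c9=7.
Step 7. [r4c8∈{2,8}] row 4 places 2 nowhere but r4c8. So r4c8=2.
Step 8. [r2c6∈{8,9}] r2c6 is the only open cell in col 6 admitting 9, so r2c6=9.
Step 9. [r6c3∈{1,2}] in row 6, 1 fits only at r6c3 ⇒ r6c3=1.
Step 10. [r5c3∈{2,6}] across col 3, 2 lands solely at r5c3. So r5c3=2.
Step 11. [r5c5∈{9}] r5c5's peers cover all but 9 ⇒ r5c5=9.
Step 12. [r7c9∈{4}] r7c9 has the single candidate 4, so r7c9=4.
Step 13. [r2c3∈{5,8}] r2c3 is the only open cell in row 2 admitting 8 ⇒ r2c3=8.
Step 14. [r9c1∈{2}] r9c1's peers cover all but 2 ⇒ r9c1=2.
Step 15. [r8c9∈{3}] r8c9 is down to just 3, so r8c9=3.
Step 16. [r4c9∈{8}] r4c9 has the single candidate 8 ⇒ r4c9=8.
Step 17. [r6c5∈{2}] r6c5 has the single candidate 2, so r6c5=2.
Step 18. [r9c8∈{8}] nothing but 8 survives at r9c8, so r9c8=8.
Step 19. [r6c8∈{9}] r6c8 is down to just 9 ⇒ r6c8=9.
Step 20. [r9c2∈{4}] r9c2 has the single candidate 4, so r9c2=4.
Step 21. [r5c9∈{5}] r5c9 is down to just 5, so r5c9=5.
Step 22. [r1c4∈{1}] r1c4 has the single candidate 1 ⇒ r1c4=1.
Step 23. [r2c8∈{4}] r2c8's peers cover all but 4, so r2c8=4.
Step 24. [r3c2∈{1}] nothing but 1 survives at r3c2, so r3c2=1.
Step 25. [r5c4∈{4}] r5c4 is down to just 4 ⇒ r5c4=4.
Step 26. [r7c3∈{6}] r7c3 has the single candidate 6 ⇒ r7c3=6.
Step 27. [r4c2∈{7}] only 7 remains possible at r4c2 ⇒ r4c2=7.
Step 28. [r3c3∈{5}] only 5 remains possible at r3c3, so r3c3=5.
Step 29. [r2c5∈{5}] nothing but 5 survives at r2c5 ⇒ r2c5=5.
Step 30. [r3c8∈{7}] r3c8 is down to just 7 ⇒ r3c8=7.
Step 31. [r7c4∈{9}] r7c4's peers cover all but 9, so r7c4=9.
Step 32. [r6c1∈{3}] r6c1 is down to just 3. So r6c1=3.
Step 33. [r5c2∈{6}] r5c2's peers cover all but 6 ⇒ r5c2=6.
Step 34. [r1c6∈{8}] only 8 remains possible at r1c6 ⇒ r1c6=8.
Step 35. [r2c7∈{3}] r2c7 has the single candidate 3, so r2c7=3.
Step 36. [r8c2∈{9}] r8c2 is down to just 9 ⇒ r8c2=9.

Answer: 7 3 9 1 4 8 5 6 2 / 6 2 8 7 5 9 3 4 1 / 4 1 5 3 6 2 8 7 9 / 9 7 4 6 3 5 1 2 8 / 8 6 2 4 9 1 7 3 5 / 3 5 1 8 2 7 4 9 6 / 5 8 6 9 7 3 2 1 4 / 1 9 7 2 8 4 6 5 3 / 2 4 3 5 1 6 9 8 7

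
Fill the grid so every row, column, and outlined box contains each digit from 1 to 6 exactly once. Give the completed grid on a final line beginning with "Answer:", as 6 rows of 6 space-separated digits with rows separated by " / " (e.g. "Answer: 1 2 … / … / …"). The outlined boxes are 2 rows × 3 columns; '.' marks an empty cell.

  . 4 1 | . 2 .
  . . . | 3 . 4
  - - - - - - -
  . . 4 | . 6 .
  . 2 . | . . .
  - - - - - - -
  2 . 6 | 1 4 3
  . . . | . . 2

Step 1. [r6c5∈{5}] r6c5 is down to just 5 ⇒ r6c5=5.
Step 2. [r1c1∈{3,5,6}] r1c1 is the only open cell in row 1 admitting 3 ⇒ r1c1=3.
Step 3. [r3c2∈{1,3,5}] across row 3, 3 lands solely at r3c2. So r3c2=3.
Step 4. [r4c3∈{5}] only 5 remains possible at r4c3. So r4c3=5.
Step 5. [r3c1∈{1}] only 1 remains possible at r3c1. So r3c1=1.
Step 6. [r1c6∈{5,6}] 6 has one home in col 6: r1c6, so r1c6=6.
Step 7. [r2c2∈{5,6}] r2c2 is the only open cell in col 2 admitting 6. So r2c2=6.
Step 8. [r3c4∈{2,5}] across row 3, 2 lands solely at r3c4. So r3c4=2.
Step 9. [r4c5∈{1,3}] in row 4, 3 fits only at r4c5. So r4c5=3.
Step 10. [r3c6∈{5}] only 5 remains possible at r3c6 ⇒ r3c6=5.
Step 11. [r6c2∈{1}] r6c2 has the single candidate 1 ⇒ r6c2=1.
Step 12. [r2c1∈{5}] r2c1 has the single candidate 5 ⇒ r2c1=5.
Step 13. [r6c1∈{4}] r6c1's peers cover all but 4. So r6c1=4.
Step 14. [r6c3∈{3}] nothing but 3 survives at r6c3. So r6c3=3.
Step 15. [r5c2∈{5}] r5c2 is down to just 5. So r5c2=5.
Step 16. [r1c4∈{5}] nothing but 5 survives at r1c4. So r1c4=5.
Step 17. [r2c5∈{1}] nothing but 1 survives at r2c5, so r2c5=1.
Step 18. [r2c3∈{2}] r2c3 is down to just 2 ⇒ r2c3=2.
Step 19. [r4c1∈{6}] only 6 remains possible at r4c1 ⇒ r4c1=6.
Step 20. [r6c4∈{6}] r6c4's peers cover all but 6 ⇒ r6c4=6.
Step 21. [r4c6∈{1}] only 1 remains possible at r4c6 ⇒ r4c6=1.
Step 22. [r4c4∈{4}] r4c4 has the single candidate 4, so r4c4=4.

Answer: 3 4 1 5 2 6 / 5 6 2 3 1 4 / 1 3 4 2 6 5 / 6 2 5 4 3 1 / 2 5 6 1 4 3 / 4 1 3 6 5 2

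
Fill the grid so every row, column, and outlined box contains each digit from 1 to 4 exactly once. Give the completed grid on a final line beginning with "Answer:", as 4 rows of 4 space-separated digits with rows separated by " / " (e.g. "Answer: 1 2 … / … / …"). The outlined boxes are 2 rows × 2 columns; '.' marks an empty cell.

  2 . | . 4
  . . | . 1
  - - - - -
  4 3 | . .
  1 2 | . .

Step 1. [r1c3∈{3}] r1c3's peers cover all but 3. So r1c3=3.
Step 2. [r3c4∈{2}] r3c4 has the single candidate 2. So r3c4=2.
Step 3. [r4c3∈{4}] nothing but 4 survives at r4c3 ⇒ r4c3=4.
Step 4. [r1c2∈{1}] only 1 remains possible at r1c2, so r1c2=1.
Step 5. [r4c4∈{3}] r4c4 is down to just 3, so r4c4=3.
Step 6. [r2c2∈{4}] nothing but 4 survives at r2c2 ⇒ r2c2=4.
Step 7. [r3c3∈{1}] only 1 remains possible at r3c3, so r3c3=1.
Step 8. [r2c1∈{3}] r2c1 has the single candidate 3, so r2c1=3.
Step 9. [r2c3∈{2}] r2c3 is down to just 2. So r2c3=2.

Answer: 2 1 3 4 / 3 4 2 1 / 4 3 1 2 / 1 2 4 3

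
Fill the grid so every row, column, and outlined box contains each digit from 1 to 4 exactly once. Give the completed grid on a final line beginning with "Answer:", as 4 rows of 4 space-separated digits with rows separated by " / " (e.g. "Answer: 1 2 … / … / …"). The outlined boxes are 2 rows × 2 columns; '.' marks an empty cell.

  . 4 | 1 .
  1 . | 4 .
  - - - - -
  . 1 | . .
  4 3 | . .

Step 1. [r3c1∈{2}] r3c1 has the single candidate 2. So r3c1=2.
Step 2. [r2c4∈{2,3}] row 2 places 3 nowhere but r2c4. So r2c4=3.
Step 3. [r4c3∈{2}] r4c3's peers cover all but 2 ⇒ r4c3=2.
Step 4. [r1c4∈{2}] r1c4's peers cover all but 2. So r1c4=2.
Step 5. [r3c3∈{3}] r3c3 is down to just 3. So r3c3=3.
Step 6. [r1c1∈{3}] nothing but 3 survives at r1c1 ⇒ r1c1=3.
Step 7. [r2c2∈{2}] r2c2 is down to just 2 ⇒ r2c2=2.
Step 8. [r4c4∈{1}] r4c4's peers cover all but 1 ⇒ r4c4=1.
Step 9. [r3c4∈{4}] nothing but 4 survives at r3c4. So r3c4=4.

Answer: 3 4 1 2 / 1 2 4 3 / 2 1 3 4 / 4 3 2 1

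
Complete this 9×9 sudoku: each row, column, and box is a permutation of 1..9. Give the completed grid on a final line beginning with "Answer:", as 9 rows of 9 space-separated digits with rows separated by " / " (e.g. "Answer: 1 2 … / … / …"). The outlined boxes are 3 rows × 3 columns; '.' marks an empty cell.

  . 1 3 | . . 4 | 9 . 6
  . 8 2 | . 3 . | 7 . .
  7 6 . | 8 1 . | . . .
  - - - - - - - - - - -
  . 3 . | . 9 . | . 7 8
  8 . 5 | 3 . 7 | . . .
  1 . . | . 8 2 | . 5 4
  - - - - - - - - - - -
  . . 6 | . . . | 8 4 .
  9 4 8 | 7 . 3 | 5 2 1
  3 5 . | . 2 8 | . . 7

Step 1. [r6c4∈{6}] only 6 remains possible at r6c4, so r6c4=6.
Step 2. [r2c9∈{5}] r2c9 is down to just 5 ⇒ r2c9=5.
Step 3. [r3c6∈{5,9}] across row 3, 5 lands solely at r3c6. So r3c6=5.
Step 4. [r4c4∈{1,4,5}] across row 4, 5 lands solely at r4c4, so r4c4=5.
Step 5. [r3c7∈{2,3,4}] r3c7 is the only open cell in col 7 admitting 4, so r3c7=4.
Step 6. [r4c1∈{2,4,6}] r4c1 is the only open cell in col 1 admitting 6. So r4c1=6.
Step 7. [r5c2∈{2,9}] across box 4, 2 lands solely at r5c2, so r5c2=2.
Step 8. [r2c4∈{9}] r2c4 is down to just 9, so r2c4=9.
Step 9. [r9c8∈{6,9}] in row 9, 9 fits only at r9c8, so r9c8=9.
Step 10. [r6c2∈{7,9}] col 2 places 9 nowhere but r6c2, so r6c2=9.
Step 11. [r7c4∈{1}] r7c4's peers cover all but 1, so r7c4=1.
Step 12. [r5c8∈{1,6}] col 8 places 6 nowhere but r5c8, so r5c8=6.
Step 13. [r3c8∈{3}] r3c8 is down to just 3, so r3c8=3.
Step 14. [r5c7∈{1}] nothing but 1 survives at r5c7 ⇒ r5c7=1.
Step 15. [r3c9∈{2}] r3c9 has the single candidate 2 ⇒ r3c9=2.
Step 16. [r1c8∈{8}] r1c8 has the single candidate 8 ⇒ r1c8=8.
Step 17. [r6c3∈{7}] only 7 remains possible at r6c3. So r6c3=7.
Step 18. [r2c8∈{1}] nothing but 1 survives at r2c8, so r2c8=1.
Step 19. [r1c4∈{2}] r1c4's peers cover all but 2, so r1c4=2.
Step 20. [r3c3∈{9}] nothing but 9 survives at r3c3 ⇒ r3c3=9.
Step 21. [r7c6∈{9}] only 9 remains possible at r7c6, so r7c6=9.
Step 22. [r5c5∈{4}] r5c5 is down to just 4, so r5c5=4.
Step 23. [r4c6∈{1}] r4c6's peers cover all but 1 ⇒ r4c6=1.
Step 24. [r1c1∈{5}] nothing but 5 survives at r1c1, so r1c1=5.
Step 25. [r9c3∈{1}] only 1 remains possible at r9c3. So r9c3=1.
Step 26. [r9c7∈{6}] nothing but 6 survives at r9c7, so r9c7=6.
Step 27. [r1c5∈{7}] r1c5's peers cover all but 7 ⇒ r1c5=7.
Step 28. [r7c2∈{7}] r7c2 has the single candidate 7, so r7c2=7.
Step 29. [r4c7∈{2}] r4c7's peers cover all but 2 ⇒ r4c7=2.
Step 30. [r2c6∈{6}] nothing but 6 survives at r2c6. So r2c6=6.
Step 31. [r9c4∈{4}] only 4 remains possible at r9c4 ⇒ r9c4=4.
Step 32. [r7c1∈{2}] nothing but 2 survives at r7c1, so r7c1=2.
Step 33. [r2c1∈{4}] r2c1's peers cover all but 4, so r2c1=4.
Step 34. [r8c5∈{6}] r8c5 is down to just 6. So r8c5=6.
Step 35. [r4c3∈{4}] only 4 remains possible at r4c3, so r4c3=4.
Step 36. [r6c7∈{3}] nothing but 3 survives at r6c7, so r6c7=3.
Step 37. [r7c9∈{3}] nothing but 3 survives at r7c9 ⇒ r7c9=3.
Step 38. [r5c9∈{9}] nothing but 9 survives at r5c9 ⇒ r5c9=9.
Step 39. [r7c5∈{5}] r7c5's peers cover all but 5. So r7c5=5.

Answer: 5 1 3 2 7 4 9 8 6 / 4 8 2 9 3 6 7 1 5 / 7 6 9 8 1 5 4 3 2 / 6 3 4 5 9 1 2 7 8 / 8 2 5 3 4 7 1 6 9 / 1 9 7 6 8 2 3 5 4 / 2 7 6 1 5 9 8 4 3 / 9 4 8 7 6 3 5 2 1 / 3 5 1 4 2 8 6 9 7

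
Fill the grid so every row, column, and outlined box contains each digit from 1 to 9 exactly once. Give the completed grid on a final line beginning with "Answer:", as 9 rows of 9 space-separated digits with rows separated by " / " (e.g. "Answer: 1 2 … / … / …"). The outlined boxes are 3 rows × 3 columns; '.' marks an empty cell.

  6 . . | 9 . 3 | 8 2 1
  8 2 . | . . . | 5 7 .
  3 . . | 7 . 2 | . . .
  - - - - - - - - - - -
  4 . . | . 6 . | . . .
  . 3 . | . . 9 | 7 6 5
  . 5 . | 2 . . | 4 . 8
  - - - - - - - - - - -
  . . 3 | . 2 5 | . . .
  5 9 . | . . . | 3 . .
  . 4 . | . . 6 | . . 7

Step 1. [r7c2∈{1,6,7,8}] r7c2 is the only open cell in col 2 admitting 6, so r7c2=6.
Step 2. [r4c2∈{1,7,8}] in col 2, 8 fits only at r4c2. So r4c2=8.
Step 3. [r8c6∈{1,4,7,8}] 8 has one home in col 6: r8c6. So r8c6=8.
Step 4. [r2c6∈{1,4}] across col 6, 4 lands solely at r2c6, so r2c6=4.
Step 5. [r2c5∈{1}] nothing but 1 survives at r2c5, so r2c5=1.
Step 6. [r6c1∈{1,7,9}] 9 has one home in col 1: r6c1, so r6c1=9.
Step 7. [r7c8∈{1,4,8,9}] across row 7, 8 lands solely at r7c8, so r7c8=8.
Step 8. [r8c9∈{2,4,6}] 6 has one home in row 8: r8c9, so r8c9=6.
Step 9. [r8c3∈{1,2,7}] 2 has one home in row 8: r8c3, so r8c3=2.
Step 10. [r5c3∈{1}] r5c3 is down to just 1 ⇒ r5c3=1.
Step 11. [r9c1∈{1}] r9c1 is down to just 1. So r9c1=1.
Step 12. [r9c5∈{3,9}] col 5 places 9 nowhere but r9c5 ⇒ r9c5=9.
Step 13. [r1c3∈{4,5,7}] 4 has one home in row 1: r1c3. So r1c3=4.
Step 14. [r4c9∈{2,3,9}] col 9 places 2 nowhere but r4c9. So r4c9=2.
Step 15. [r6c5∈{3,7}] in col 5, 3 fits only at r6c5. So r6c5=3.
Step 16. [r6c8∈{1}] nothing but 1 survives at r6c8 ⇒ r6c8=1.
Step 17. [r8c8∈{4}] nothing but 4 survives at r8c8, so r8c8=4.
Step 18. [r3c8∈{9}] r3c8 has the single candidate 9 ⇒ r3c8=9.
Step 19. [r7c4∈{1,4}] row 7 places 4 nowhere but r7c4, so r7c4=4.
Step 20. [r6c6∈{7}] nothing but 7 survives at r6c6 ⇒ r6c6=7.
Step 21. [r3c5∈{5,8}] in row 3, 8 fits only at r3c5, so r3c5=8.
Step 22. [r7c7∈{1,9}] across row 7, 1 lands solely at r7c7, so r7c7=1.
Step 23. [r8c4∈{1}] r8c4's peers cover all but 1 ⇒ r8c4=1.
Step 24. [r3c7∈{6}] r3c7's peers cover all but 6 ⇒ r3c7=6.
Step 25. [r3c9∈{4}] nothing but 4 survives at r3c9. So r3c9=4.
Step 26. [r5c1∈{2}] nothing but 2 survives at r5c1, so r5c1=2.
Step 27. [r9c7∈{2}] r9c7's peers cover all but 2 ⇒ r9c7=2.
Step 28. [r4c6∈{1}] only 1 remains possible at r4c6 ⇒ r4c6=1.
Step 29. [r9c4∈{3}] r9c4's peers cover all but 3, so r9c4=3.
Step 30. [r2c3∈{9}] r2c3 is down to just 9, so r2c3=9.
Step 31. [r5c4∈{8}] r5c4 is down to just 8. So r5c4=8.
Step 32. [r3c2∈{1}] r3c2 has the single candidate 1, so r3c2=1.
Step 33. [r7c9∈{9}] nothing but 9 survives at r7c9 ⇒ r7c9=9.
Step 34. [r8c5∈{7}] nothing but 7 survives at r8c5 ⇒ r8c5=7.
Step 35. [r4c4∈{5}] r4c4 has the single candidate 5. So r4c4=5.
Step 36. [r9c8∈{5}] r9c8 has the single candidate 5. So r9c8=5.
Step 37. [r4c8∈{3}] r4c8 is down to just 3. So r4c8=3.
Step 38. [r7c1∈{7}] r7c1 has the single candidate 7 ⇒ r7c1=7.
Step 39. [r1c5∈{5}] r1c5 is down to just 5 ⇒ r1c5=5.
Step 40. [r4c3∈{7}] only 7 remains possible at r4c3 ⇒ r4c3=7.
Step 41. [r1c2∈{7}] r1c2's peers cover all but 7, so r1c2=7.
Step 42. [r2c9∈{3}] only 3 remains possible at r2c9 ⇒ r2c9=3.
Step 43. [r6c3∈{6}] only 6 remains possible at r6c3 ⇒ r6c3=6.
Step 44. [r2c4∈{6}] nothing but 6 survives at r2c4, so r2c4=6.
Step 45. [r5c5∈{4}] r5c5's peers cover all but 4 ⇒ r5c5=4.
Step 46. [r4c7∈{9}] r4c7 has the single candidate 9. So r4c7=9.
Step 47. [r9c3∈{8}] r9c3 has the single candidate 8. So r9c3=8.
Step 48. [r3c3∈{5}] r3c3 is down to just 5 ⇒ r3c3=5.

Answer: 6 7 4 9 5 3 8 2 1 / 8 2 9 6 1 4 5 7 3 / 3 1 5 7 8 2 6 9 4 / 4 8 7 5 6 1 9 3 2 / 2 3 1 8 4 9 7 6 5 / 9 5 6 2 3 7 4 1 8 / 7 6 3 4 2 5 1 8 9 / 5 9 2 1 7 8 3 4 6 / 1 4 8 3 9 6 2 5 7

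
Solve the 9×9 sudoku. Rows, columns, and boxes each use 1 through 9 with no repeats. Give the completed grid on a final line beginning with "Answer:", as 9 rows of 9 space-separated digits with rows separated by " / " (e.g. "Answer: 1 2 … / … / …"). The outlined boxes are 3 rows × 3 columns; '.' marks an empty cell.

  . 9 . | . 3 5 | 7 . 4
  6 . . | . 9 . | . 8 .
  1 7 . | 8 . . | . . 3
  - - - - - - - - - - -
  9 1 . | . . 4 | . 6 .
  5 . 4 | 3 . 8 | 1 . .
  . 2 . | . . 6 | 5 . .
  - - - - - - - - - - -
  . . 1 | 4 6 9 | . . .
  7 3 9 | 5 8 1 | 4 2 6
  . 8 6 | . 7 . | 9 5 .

Step 1. [r3c6∈{2}] r3c6 has the single candidate 2. So r3c6=2.
Step 2. [r6c1∈{3,8}] across col 1, 3 lands solely at r6c1, so r6c1=3.
Step 3. [r2c9∈{1,2,5}] 5 has one home in col 9: r2c9, so r2c9=5.
Step 4. [r6c4∈{1,7,9}] 9 has one home in col 4: r6c4 ⇒ r6c4=9.
Step 5. [r4c4∈{2,7}] across box 5, 7 lands solely at r4c4 ⇒ r4c4=7.
Step 6. [r4c3∈{8}] only 8 remains possible at r4c3. So r4c3=8.
Step 7. [r4c9∈{2}] r4c9 is down to just 2, so r4c9=2.
Step 8. [r7c1∈{2}] r7c1 is down to just 2, so r7c1=2.
Step 9. [r7c8∈{3,7}] r7c8 is the only open cell in col 8 admitting 3, so r7c8=3.
Step 10. [r7c9∈{7,8}] 7 has one home in row 7: r7c9 ⇒ r7c9=7.
Step 11. [r5c8∈{7,9}] across row 5, 7 lands solely at r5c8 ⇒ r5c8=7.
Step 12. [r1c4∈{1,6}] row 1 places 6 nowhere but r1c4 ⇒ r1c4=6.
Step 13. [r2c3∈{2,3}] r2c3 is the only open cell in row 2 admitting 3. So r2c3=3.
Step 14. [r6c9∈{8}] r6c9 is down to just 8. So r6c9=8.
Step 15. [r2c6∈{7}] r2c6 has the single candidate 7, so r2c6=7.
Step 16. [r5c2∈{6}] only 6 remains possible at r5c2, so r5c2=6.
Step 17. [r3c5∈{4}] r3c5 is down to just 4, so r3c5=4.
Step 18. [r5c9∈{9}] r5c9 is down to just 9, so r5c9=9.
Step 19. [r2c2∈{4}] r2c2 is down to just 4, so r2c2=4.
Step 20. [r5c5∈{2}] r5c5's peers cover all but 2 ⇒ r5c5=2.
Step 21. [r6c8∈{4}] nothing but 4 survives at r6c8, so r6c8=4.
Step 22. [r7c7∈{8}] nothing but 8 survives at r7c7. So r7c7=8.
Step 23. [r7c2∈{5}] nothing but 5 survives at r7c2. So r7c2=5.
Step 24. [r9c4∈{2}] only 2 remains possible at r9c4, so r9c4=2.
Step 25. [r9c1∈{4}] r9c1's peers cover all but 4, so r9c1=4.
Step 26. [r1c1∈{8}] r1c1 has the single candidate 8 ⇒ r1c1=8.
Step 27. [r6c5∈{1}] r6c5's peers cover all but 1. So r6c5=1.
Step 28. [r3c8∈{9}] r3c8 has the single candidate 9 ⇒ r3c8=9.
Step 29. [r2c4∈{1}] r2c4 is down to just 1 ⇒ r2c4=1.
Step 30. [r3c7∈{6}] only 6 remains possible at r3c7 ⇒ r3c7=6.
Step 31. [r9c9∈{1}] r9c9 is down to just 1. So r9c9=1.
Step 32. [r4c5∈{5}] only 5 remains possible at r4c5. So r4c5=5.
Step 33. [r2c7∈{2}] r2c7 has the single candidate 2 ⇒ r2c7=2.
Step 34. [r6c3∈{7}] r6c3 is down to just 7, so r6c3=7.
Step 35. [r4c7∈{3}] r4c7 has the single candidate 3. So r4c7=3.
Step 36. [r9c6∈{3}] only 3 remains possible at r9c6 ⇒ r9c6=3.
Step 37. [r1c3∈{2}] r1c3 is down to just 2. So r1c3=2.
Step 38. [r1c8∈{1}] only 1 remains possible at r1c8, so r1c8=1.
Step 39. [r3c3∈{5}] r3c3's peers cover all but 5. So r3c3=5.

Answer: 8 9 2 6 3 5 7 1 4 / 6 4 3 1 9 7 2 8 5 / 1 7 5 8 4 2 6 9 3 / 9 1 8 7 5 4 3 6 2 / 5 6 4 3 2 8 1 7 9 / 3 2 7 9 1 6 5 4 8 / 2 5 1 4 6 9 8 3 7 / 7 3 9 5 8 1 4 2 6 / 4 8 6 2 7 3 9 5 1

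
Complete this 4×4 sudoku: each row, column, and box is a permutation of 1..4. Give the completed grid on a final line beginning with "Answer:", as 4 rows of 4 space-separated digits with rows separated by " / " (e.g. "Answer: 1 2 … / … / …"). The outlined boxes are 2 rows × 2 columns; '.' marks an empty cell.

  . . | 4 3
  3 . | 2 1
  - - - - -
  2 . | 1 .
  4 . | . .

Step 1. [r4c2∈{1,3}] row 4 places 1 nowhere but r4c2. So r4c2=1.
Step 2. [r2c2∈{4}] only 4 remains possible at r2c2. So r2c2=4.
Step 3. [r3c2∈{3}] r3c2 is down to just 3, so r3c2=3.
Step 4. [r1c1∈{1}] nothing but 1 survives at r1c1. So r1c1=1.
Step 5. [r3c4∈{4}] only 4 remains possible at r3c4, so r3c4=4.
Step 6. [r1c2∈{2}] r1c2 is down to just 2, so r1c2=2.
Step 7. [r4c3∈{3}] nothing but 3 survives at r4c3 ⇒ r4c3=3.
Step 8. [r4c4∈{2}] r4c4 has the single candidate 2, so r4c4=2.

Answer: 1 2 4 3 / 3 4 2 1 / 2 3 1 4 / 4 1 3 2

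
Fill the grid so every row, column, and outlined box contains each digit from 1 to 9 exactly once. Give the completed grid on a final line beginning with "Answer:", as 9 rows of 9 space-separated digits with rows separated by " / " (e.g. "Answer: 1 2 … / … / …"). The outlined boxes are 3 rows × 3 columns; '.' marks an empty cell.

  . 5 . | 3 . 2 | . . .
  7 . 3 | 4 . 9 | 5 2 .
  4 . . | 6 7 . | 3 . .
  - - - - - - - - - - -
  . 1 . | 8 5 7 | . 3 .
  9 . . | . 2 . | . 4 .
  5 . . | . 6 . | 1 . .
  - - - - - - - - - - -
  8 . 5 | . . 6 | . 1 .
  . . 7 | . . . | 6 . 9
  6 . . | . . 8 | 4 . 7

Step 1. [r8c1∈{1,2,3}] 3 has one home in col 1: r8c1 ⇒ r8c1=3.
Step 2. [r9c3∈{1,2,9}] box 7 places 1 nowhere but r9c3 ⇒ r9c3=1.
Step 3. [r1c8∈{6,7,8,9}] in col 8, 6 fits only at r1c8 ⇒ r1c8=6.
Step 4. [r4c1∈{2}] r4c1's peers cover all but 2, so r4c1=2.
Step 5. [r6c8∈{7,8,9}] r6c8 is the only open cell in col 8 admitting 7, so r6c8=7.
Step 6. [r5c7∈{8}] r5c7's peers cover all but 8. So r5c7=8.
Step 7. [r6c6∈{3,4}] across box 5, 4 lands solely at r6c6. So r6c6=4.
Step 8. [r3c8∈{8,9}] across col 8, 9 lands solely at r3c8. So r3c8=9.
Step 9. [r7c7∈{2}] nothing but 2 survives at r7c7. So r7c7=2.
Step 10. [r5c3∈{6}] r5c3 has the single candidate 6 ⇒ r5c3=6.
Step 11. [r6c3∈{8}] r6c3's peers cover all but 8. So r6c3=8.
Step 12. [r3c6∈{1,5}] across row 3, 5 lands solely at r3c6, so r3c6=5.
Step 13. [r8c6∈{1}] r8c6 has the single candidate 1, so r8c6=1.
Step 14. [r3c9∈{1,8}] in row 3, 1 fits only at r3c9 ⇒ r3c9=1.
Step 15. [r2c9∈{8}] r2c9 has the single candidate 8. So r2c9=8.
Step 16. [r9c8∈{5}] r9c8 is down to just 5. So r9c8=5.
Step 17. [r9c5∈{3,9}] row 9 places 3 nowhere but r9c5. So r9c5=3.
Step 18. [r7c5∈{4,9}] r7c5 is the only open cell in col 5 admitting 9, so r7c5=9.
Step 19. [r9c4∈{2}] r9c4's peers cover all but 2 ⇒ r9c4=2.
Step 20. [r8c2∈{2,4}] r8c2 is the only open cell in row 8 admitting 2 ⇒ r8c2=2.
Step 21. [r6c2∈{3}] r6c2's peers cover all but 3, so r6c2=3.
Step 22. [r2c5∈{1}] r2c5's peers cover all but 1, so r2c5=1.
Step 23. [r1c1∈{1}] only 1 remains possible at r1c1. So r1c1=1.
Step 24. [r2c2∈{6}] only 6 remains possible at r2c2 ⇒ r2c2=6.
Step 25. [r6c4∈{9}] only 9 remains possible at r6c4. So r6c4=9.
Step 26. [r7c9∈{3}] r7c9 is down to just 3, so r7c9=3.
Step 27. [r4c7∈{9}] r4c7 is down to just 9 ⇒ r4c7=9.
Step 28. [r6c9∈{2}] r6c9 has the single candidate 2 ⇒ r6c9=2.
Step 29. [r8c4∈{5}] r8c4 has the single candidate 5, so r8c4=5.
Step 30. [r4c3∈{4}] r4c3 has the single candidate 4 ⇒ r4c3=4.
Step 31. [r5c4∈{1}] only 1 remains possible at r5c4. So r5c4=1.
Step 32. [r3c2∈{8}] r3c2 has the single candidate 8. So r3c2=8.
Step 33. [r1c9∈{4}] r1c9's peers cover all but 4 ⇒ r1c9=4.
Step 34. [r8c5∈{4}] r8c5's peers cover all but 4, so r8c5=4.
Step 35. [r5c2∈{7}] only 7 remains possible at r5c2, so r5c2=7.
Step 36. [r4c9∈{6}] r4c9 has the single candidate 6. So r4c9=6.
Step 37. [r1c3∈{9}] nothing but 9 survives at r1c3 ⇒ r1c3=9.
Step 38. [r5c9∈{5}] r5c9 is down to just 5, so r5c9=5.
Step 39. [r8c8∈{8}] only 8 remains possible at r8c8, so r8c8=8.
Step 40. [r1c5∈{8}] r1c5 has the single candidate 8, so r1c5=8.
Step 41. [r3c3∈{2}] r3c3 is down to just 2, so r3c3=2.
Step 42. [r1c7∈{7}] r1c7 is down to just 7 ⇒ r1c7=7.
Step 43. [r7c2∈{4}] r7c2's peers cover all but 4, so r7c2=4.
Step 44. [r5c6∈{3}] r5c6 is down to just 3, so r5c6=3.
Step 45. [r7c4∈{7}] r7c4 is down to just 7, so r7c4=7.
Step 46. [r9c2∈{9}] r9c2's peers cover all but 9 ⇒ r9c2=9.

Answer: 1 5 9 3 8 2 7 6 4 / 7 6 3 4 1 9 5 2 8 / 4 8 2 6 7 5 3 9 1 / 2 1 4 8 5 7 9 3 6 / 9 7 6 1 2 3 8 4 5 / 5 3 8 9 6 4 1 7 2 / 8 4 5 7 9 6 2 1 3 / 3 2 7 5 4 1 6 8 9 / 6 9 1 2 3 8 4 5 7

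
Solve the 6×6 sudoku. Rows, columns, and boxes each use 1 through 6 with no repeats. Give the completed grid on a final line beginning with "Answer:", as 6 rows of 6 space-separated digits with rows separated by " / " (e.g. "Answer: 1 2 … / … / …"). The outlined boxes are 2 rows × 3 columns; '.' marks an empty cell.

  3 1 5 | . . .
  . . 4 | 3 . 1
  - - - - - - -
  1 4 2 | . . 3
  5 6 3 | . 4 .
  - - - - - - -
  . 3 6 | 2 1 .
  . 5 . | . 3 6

Step 1. [r6c4∈{4}] r6c4's peers cover all but 4, so r6c4=4.
Step 2. [r1c4∈{6}] r1c4 has the single candidate 6 ⇒ r1c4=6.
Step 3. [r2c5∈{2,5}] r2c5 is the only open cell in row 2 admitting 5. So r2c5=5.
Step 4. [r2c1∈{2,6}] across row 2, 6 lands solely at r2c1 ⇒ r2c1=6.
Step 5. [r4c6∈{2}] only 2 remains possible at r4c6, so r4c6=2.
Step 6. [r6c3∈{1}] nothing but 1 survives at r6c3, so r6c3=1.
Step 7. [r3c5∈{6}] only 6 remains possible at r3c5. So r3c5=6.
Step 8. [r4c4∈{1}] r4c4 has the single candidate 1. So r4c4=1.
Step 9. [r5c1∈{4}] r5c1 has the single candidate 4. So r5c1=4.
Step 10. [r1c6∈{4}] r1c6 has the single candidate 4, so r1c6=4.
Step 11. [r3c4∈{5}] r3c4 has the single candidate 5 ⇒ r3c4=5.
Step 12. [r1c5∈{2}] r1c5 has the single candidate 2, so r1c5=2.
Step 13. [r5c6∈{5}] nothing but 5 survives at r5c6. So r5c6=5.
Step 14. [r2c2∈{2}] nothing but 2 survives at r2c2. So r2c2=2.
Step 15. [r6c1∈{2}] r6c1's peers cover all but 2 ⇒ r6c1=2.

Answer: 3 1 5 6 2 4 / 6 2 4 3 5 1 / 1 4 2 5 6 3 / 5 6 3 1 4 2 / 4 3 6 2 1 5 / 2 5 1 4 3 6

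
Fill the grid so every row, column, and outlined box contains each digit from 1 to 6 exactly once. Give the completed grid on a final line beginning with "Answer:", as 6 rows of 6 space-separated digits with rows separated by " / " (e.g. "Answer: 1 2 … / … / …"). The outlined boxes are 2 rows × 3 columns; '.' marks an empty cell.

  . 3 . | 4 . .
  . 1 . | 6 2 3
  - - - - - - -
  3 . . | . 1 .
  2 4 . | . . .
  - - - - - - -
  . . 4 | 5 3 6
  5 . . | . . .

Step 1. [r4c6∈{5}] r4c6's peers cover all but 5. So r4c6=5.
Step 2. [r6c3∈{1,2,3,6}] 3 has one home in row 6: r6c3 ⇒ r6c3=3.
Step 3. [r6c2∈{2,6}] across row 6, 6 lands solely at r6c2, so r6c2=6.
Step 4. [r3c3∈{5,6}] row 3 places 6 nowhere but r3c3, so r3c3=6.
Step 5. [r6c4∈{1,2}] r6c4 is the only open cell in col 4 admitting 1, so r6c4=1.
Step 6. [r6c6∈{2,4}] row 6 places 2 nowhere but r6c6, so r6c6=2.
Step 7. [r1c5∈{5}] r1c5's peers cover all but 5. So r1c5=5.
Step 8. [r6c5∈{4}] r6c5's peers cover all but 4, so r6c5=4.
Step 9. [r3c2∈{5}] r3c2's peers cover all but 5, so r3c2=5.
Step 10. [r4c5∈{6}] only 6 remains possible at r4c5. So r4c5=6.
Step 11. [r3c6∈{4}] nothing but 4 survives at r3c6. So r3c6=4.
Step 12. [r5c1∈{1}] r5c1 is down to just 1 ⇒ r5c1=1.
Step 13. [r5c2∈{2}] r5c2 is down to just 2. So r5c2=2.
Step 14. [r1c3∈{2}] nothing but 2 survives at r1c3, so r1c3=2.
Step 15. [r4c3∈{1}] r4c3 is down to just 1. So r4c3=1.
Step 16. [r3c4∈{2}] nothing but 2 survives at r3c4 ⇒ r3c4=2.
Step 17. [r2c3∈{5}] only 5 remains possible at r2c3 ⇒ r2c3=5.
Step 18. [r1c6∈{1}] r1c6's peers cover all but 1. So r1c6=1.
Step 19. [r2c1∈{4}] r2c1 has the single candidate 4. So r2c1=4.
Step 20. [r4c4∈{3}] r4c4 has the single candidate 3, so r4c4=3.
Step 21. [r1c1∈{6}] only 6 remains possible at r1c1. So r1c1=6.

Answer: 6 3 2 4 5 1 / 4 1 5 6 2 3 / 3 5 6 2 1 4 / 2 4 1 3 6 5 / 1 2 4 5 3 6 / 5 6 3 1 4 2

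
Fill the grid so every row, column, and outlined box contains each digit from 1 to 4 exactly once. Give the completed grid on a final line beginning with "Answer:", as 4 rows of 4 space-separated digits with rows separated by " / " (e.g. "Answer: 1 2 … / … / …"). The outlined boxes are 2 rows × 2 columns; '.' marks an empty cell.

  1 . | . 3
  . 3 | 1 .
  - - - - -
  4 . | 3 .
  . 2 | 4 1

Step 1. [r2c4∈{2,4}] row 2 places 4 nowhere but r2c4 ⇒ r2c4=4.
Step 2. [r1c2∈{4}] only 4 remains possible at r1c2, so r1c2=4.
Step 3. [r3c4∈{2}] r3c4 is down to just 2. So r3c4=2.
Step 4. [r2c1∈{2}] r2c1 is down to just 2, so r2c1=2.
Step 5. [r4c1∈{3}] only 3 remains possible at r4c1 ⇒ r4c1=3.
Step 6. [r3c2∈{1}] only 1 remains possible at r3c2 ⇒ r3c2=1.
Step 7. [r1c3∈{2}] r1c3 has the single candidate 2, so r1c3=2.

Answer: 1 4 2 3 / 2 3 1 4 / 4 1 3 2 / 3 2 4 1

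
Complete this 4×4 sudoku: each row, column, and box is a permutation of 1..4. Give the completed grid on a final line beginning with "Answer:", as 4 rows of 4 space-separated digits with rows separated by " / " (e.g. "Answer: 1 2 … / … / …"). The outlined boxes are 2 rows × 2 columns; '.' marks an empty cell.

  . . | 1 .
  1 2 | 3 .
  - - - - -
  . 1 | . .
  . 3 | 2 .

Step 1. [r2c4∈{4}] r2c4's peers cover all but 4, so r2c4=4.
Step 2. [r4c1∈{4}] only 4 remains possible at r4c1 ⇒ r4c1=4.
Step 3. [r3c1∈{2}] r3c1 has the single candidate 2, so r3c1=2.
Step 4. [r4c4∈{1}] only 1 remains possible at r4c4, so r4c4=1.
Step 5. [r1c4∈{2}] nothing but 2 survives at r1c4, so r1c4=2.
Step 6. [r3c3∈{4}] r3c3 is down to just 4, so r3c3=4.
Step 7. [r1c1∈{3}] nothing but 3 survives at r1c1 ⇒ r1c1=3.
Step 8. [r1c2∈{4}] r1c2 is down to just 4. So r1c2=4.
Step 9. [r3c4∈{3}] nothing but 3 survives at r3c4. So r3c4=3.

Answer: 3 4 1 2 / 1 2 3 4 / 2 1 4 3 / 4 3 2 1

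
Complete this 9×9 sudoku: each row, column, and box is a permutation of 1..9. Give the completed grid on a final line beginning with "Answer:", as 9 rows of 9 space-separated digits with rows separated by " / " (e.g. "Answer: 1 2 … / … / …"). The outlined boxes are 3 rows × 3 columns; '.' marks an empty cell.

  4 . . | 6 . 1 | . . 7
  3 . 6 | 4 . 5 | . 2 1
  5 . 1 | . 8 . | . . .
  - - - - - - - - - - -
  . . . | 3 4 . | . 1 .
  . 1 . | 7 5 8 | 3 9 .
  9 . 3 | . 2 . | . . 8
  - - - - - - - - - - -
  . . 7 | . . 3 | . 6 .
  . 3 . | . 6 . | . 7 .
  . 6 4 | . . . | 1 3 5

Step 1. [r5c3∈{2}] nothing but 2 survives at r5c3. So r5c3=2.
Step 2. [r5c9∈{4,6}] across row 5, 4 lands solely at r5c9. So r5c9=4.
Step 3. [r1c8∈{5,8}] col 8 places 8 nowhere but r1c8. So r1c8=8.
Step 4. [r2c7∈{9}] r2c7 is down to just 9. So r2c7=9.
Step 5. [r4c1∈{6,7,8}] col 1 places 7 nowhere but r4c1. So r4c1=7.
Step 6. [r7c7∈{2,4,8}] 4 has one home in row 7: r7c7 ⇒ r7c7=4.
Step 7. [r4c6∈{6,9}] across row 4, 9 lands solely at r4c6 ⇒ r4c6=9.
Step 8. [r8c7∈{2,8}] col 7 places 8 nowhere but r8c7 ⇒ r8c7=8.
Step 9. [r7c5∈{1,9}] col 5 places 1 nowhere but r7c5 ⇒ r7c5=1.
Step 10. [r1c3∈{9}] r1c3's peers cover all but 9, so r1c3=9.
Step 11. [r7c2∈{2,5,8,9}] in col 2, 9 fits only at r7c2 ⇒ r7c2=9.
Step 12. [r7c9∈{2}] r7c9 is down to just 2 ⇒ r7c9=2.
Step 13. [r6c8∈{5}] r6c8 has the single candidate 5, so r6c8=5.
Step 14. [r3c4∈{2,9}] 9 has one home in row 3: r3c4, so r3c4=9.
Step 15. [r3c6∈{2,7}] across box 2, 2 lands solely at r3c6, so r3c6=2.
Step 16. [r3c7∈{6}] r3c7 is down to just 6 ⇒ r3c7=6.
Step 17. [r7c4∈{5,8}] row 7 places 5 nowhere but r7c4 ⇒ r7c4=5.
Step 18. [r4c3∈{5,8}] 8 has one home in col 3: r4c3, so r4c3=8.
Step 19. [r2c5∈{7}] r2c5's peers cover all but 7, so r2c5=7.
Step 20. [r9c4∈{2,8}] col 4 places 8 nowhere but r9c4, so r9c4=8.
Step 21. [r8c4∈{2}] r8c4's peers cover all but 2 ⇒ r8c4=2.
Step 22. [r3c2∈{7}] only 7 remains possible at r3c2 ⇒ r3c2=7.
Step 23. [r4c7∈{2}] nothing but 2 survives at r4c7. So r4c7=2.
Step 24. [r8c1∈{1}] nothing but 1 survives at r8c1, so r8c1=1.
Step 25. [r6c7∈{7}] r6c7's peers cover all but 7. So r6c7=7.
Step 26. [r3c9∈{3}] r3c9 has the single candidate 3, so r3c9=3.
Step 27. [r8c3∈{5}] r8c3's peers cover all but 5. So r8c3=5.
Step 28. [r1c5∈{3}] r1c5 is down to just 3. So r1c5=3.
Step 29. [r1c7∈{5}] r1c7 has the single candidate 5. So r1c7=5.
Step 30. [r6c2∈{4}] r6c2 is down to just 4. So r6c2=4.
Step 31. [r8c6∈{4}] r8c6 is down to just 4, so r8c6=4.
Step 32. [r6c6∈{6}] r6c6's peers cover all but 6. So r6c6=6.
Step 33. [r4c2∈{5}] nothing but 5 survives at r4c2 ⇒ r4c2=5.
Step 34. [r4c9∈{6}] r4c9's peers cover all but 6, so r4c9=6.
Step 35. [r1c2∈{2}] only 2 remains possible at r1c2 ⇒ r1c2=2.
Step 36. [r3c8∈{4}] r3c8's peers cover all but 4. So r3c8=4.
Step 37. [r9c5∈{9}] r9c5 has the single candidate 9 ⇒ r9c5=9.
Step 38. [r7c1∈{8}] r7c1's peers cover all but 8 ⇒ r7c1=8.
Step 39. [r2c2∈{8}] only 8 remains possible at r2c2. So r2c2=8.
Step 40. [r9c6∈{7}] only 7 remains possible at r9c6, so r9c6=7.
Step 41. [r8c9∈{9}] r8c9's peers cover all but 9 ⇒ r8c9=9.
Step 42. [r9c1∈{2}] r9c1's peers cover all but 2, so r9c1=2.
Step 43. [r5c1∈{6}] r5c1 is down to just 6. So r5c1=6.
Step 44. [r6c4∈{1}] r6c4 has the single candidate 1, so r6c4=1.

Answer: 4 2 9 6 3 1 5 8 7 / 3 8 6 4 7 5 9 2 1 / 5 7 1 9 8 2 6 4 3 / 7 5 8 3 4 9 2 1 6 / 6 1 2 7 5 8 3 9 4 / 9 4 3 1 2 6 7 5 8 / 8 9 7 5 1 3 4 6 2 / 1 3 5 2 6 4 8 7 9 / 2 6 4 8 9 7 1 3 5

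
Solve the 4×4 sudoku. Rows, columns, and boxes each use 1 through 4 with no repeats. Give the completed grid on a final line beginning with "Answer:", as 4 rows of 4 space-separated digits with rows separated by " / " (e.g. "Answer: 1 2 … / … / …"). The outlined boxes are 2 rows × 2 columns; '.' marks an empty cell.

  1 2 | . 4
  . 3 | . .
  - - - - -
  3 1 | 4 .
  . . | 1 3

Step 1. [r3c4∈{2}] r3c4 is down to just 2 ⇒ r3c4=2.
Step 2. [r2c1∈{4}] r2c1 is down to just 4, so r2c1=4.
Step 3. [r4c2∈{4}] only 4 remains possible at r4c2, so r4c2=4.
Step 4. [r2c4∈{1}] nothing but 1 survives at r2c4 ⇒ r2c4=1.
Step 5. [r2c3∈{2}] only 2 remains possible at r2c3. So r2c3=2.
Step 6. [r1c3∈{3}] only 3 remains possible at r1c3. So r1c3=3.
Step 7. [r4c1∈{2}] nothing but 2 survives at r4c1 ⇒ r4c1=2.

Answer: 1 2 3 4 / 4 3 2 1 / 3 1 4 2 / 2 4 1 3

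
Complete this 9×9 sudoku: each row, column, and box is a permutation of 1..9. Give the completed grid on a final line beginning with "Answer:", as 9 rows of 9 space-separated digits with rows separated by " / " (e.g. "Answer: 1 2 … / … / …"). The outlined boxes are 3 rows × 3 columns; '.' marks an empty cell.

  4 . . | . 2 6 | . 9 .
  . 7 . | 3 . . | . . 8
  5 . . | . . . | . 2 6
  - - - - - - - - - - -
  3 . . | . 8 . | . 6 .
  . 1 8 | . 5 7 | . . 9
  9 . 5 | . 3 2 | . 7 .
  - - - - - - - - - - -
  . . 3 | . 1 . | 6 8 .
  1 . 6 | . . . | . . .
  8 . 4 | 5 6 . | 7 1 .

Step 1. [r8c7∈{2,3,4,5,9}] r8c7 is the only open cell in col 7 admitting 9. So r8c7=9.
Step 2. [r1c3∈{1}] r1c3 has the single candidate 1 ⇒ r1c3=1.
Step 3. [r3c3∈{9}] r3c3 has the single candidate 9 ⇒ r3c3=9.
Step 4. [r2c6∈{1,4,5,9}] across col 6, 5 lands solely at r2c6 ⇒ r2c6=5.
Step 5. [r2c8∈{4}] r2c8 is down to just 4, so r2c8=4.
Step 6. [r8c8∈{3,5}] in col 8, 5 fits only at r8c8. So r8c8=5.
Step 7. [r8c2∈{2}] nothing but 2 survives at r8c2 ⇒ r8c2=2.
Step 8. [r4c2∈{4}] r4c2's peers cover all but 4. So r4c2=4.
Step 9. [r7c4∈{2,4,7,9}] col 4 places 2 nowhere but r7c4 ⇒ r7c4=2.
Step 10. [r1c9∈{3,5,7}] 7 has one home in col 9: r1c9, so r1c9=7.
Step 11. [r1c4∈{8}] r1c4 has the single candidate 8, so r1c4=8.
Step 12. [r7c9∈{4}] r7c9 has the single candidate 4, so r7c9=4.
Step 13. [r6c9∈{1}] only 1 remains possible at r6c9. So r6c9=1.
Step 14. [r7c6∈{9}] nothing but 9 survives at r7c6. So r7c6=9.
Step 15. [r4c9∈{2,5}] across col 9, 5 lands solely at r4c9, so r4c9=5.
Step 16. [r8c6∈{3,4,8}] row 8 places 8 nowhere but r8c6, so r8c6=8.
Step 17. [r3c6∈{1,4}] r3c6 is the only open cell in col 6 admitting 4. So r3c6=4.
Step 18. [r3c4∈{1,7}] across box 2, 1 lands solely at r3c4. So r3c4=1.
Step 19. [r3c7∈{3}] r3c7's peers cover all but 3, so r3c7=3.
Step 20. [r2c3∈{2}] r2c3's peers cover all but 2. So r2c3=2.
Step 21. [r5c1∈{2,6}] col 1 places 2 nowhere but r5c1. So r5c1=2.
Step 22. [r5c4∈{4,6}] 6 has one home in row 5: r5c4, so r5c4=6.
Step 23. [r6c4∈{4}] r6c4 is down to just 4. So r6c4=4.
Step 24. [r3c5∈{7}] r3c5's peers cover all but 7 ⇒ r3c5=7.
Step 25. [r9c9∈{2,3}] r9c9 is the only open cell in row 9 admitting 2, so r9c9=2.
Step 26. [r6c7∈{8}] r6c7's peers cover all but 8 ⇒ r6c7=8.
Step 27. [r4c6∈{1}] r4c6 is down to just 1, so r4c6=1.
Step 28. [r2c7∈{1}] r2c7's peers cover all but 1, so r2c7=1.
Step 29. [r5c7∈{4}] r5c7 has the single candidate 4. So r5c7=4.
Step 30. [r8c9∈{3}] r8c9 has the single candidate 3 ⇒ r8c9=3.
Step 31. [r4c7∈{2}] nothing but 2 survives at r4c7. So r4c7=2.
Step 32. [r9c6∈{3}] r9c6's peers cover all but 3, so r9c6=3.
Step 33. [r4c4∈{9}] r4c4 is down to just 9, so r4c4=9.
Step 34. [r8c5∈{4}] r8c5's peers cover all but 4, so r8c5=4.
Step 35. [r9c2∈{9}] r9c2 has the single candidate 9. So r9c2=9.
Step 36. [r7c2∈{5}] nothing but 5 survives at r7c2 ⇒ r7c2=5.
Step 37. [r6c2∈{6}] r6c2's peers cover all but 6, so r6c2=6.
Step 38. [r3c2∈{8}] r3c2 is down to just 8 ⇒ r3c2=8.
Step 39. [r1c7∈{5}] r1c7 has the single candidate 5, so r1c7=5.
Step 40. [r2c1∈{6}] nothing but 6 survives at r2c1, so r2c1=6.
Step 41. [r8c4∈{7}] r8c4 is down to just 7. So r8c4=7.
Step 42. [r2c5∈{9}] only 9 remains possible at r2c5. So r2c5=9.
Step 43. [r5c8∈{3}] only 3 remains possible at r5c8 ⇒ r5c8=3.
Step 44. [r4c3∈{7}] r4c3 is down to just 7 ⇒ r4c3=7.
Step 45. [r7c1∈{7}] nothing but 7 survives at r7c1, so r7c1=7.
Step 46. [r1c2∈{3}] nothing but 3 survives at r1c2, so r1c2=3.

Answer: 4 3 1 8 2 6 5 9 7 / 6 7 2 3 9 5 1 4 8 / 5 8 9 1 7 4 3 2 6 / 3 4 7 9 8 1 2 6 5 / 2 1 8 6 5 7 4 3 9 / 9 6 5 4 3 2 8 7 1 / 7 5 3 2 1 9 6 8 4 / 1 2 6 7 4 8 9 5 3 / 8 9 4 5 6 3 7 1 2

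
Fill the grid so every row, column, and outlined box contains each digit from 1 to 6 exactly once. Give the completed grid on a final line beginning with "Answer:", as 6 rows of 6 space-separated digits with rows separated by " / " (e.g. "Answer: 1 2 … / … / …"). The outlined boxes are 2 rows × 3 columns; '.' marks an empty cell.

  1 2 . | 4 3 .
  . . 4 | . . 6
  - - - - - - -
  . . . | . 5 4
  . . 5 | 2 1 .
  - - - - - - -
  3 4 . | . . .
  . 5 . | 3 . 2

Step 1. [r6c1∈{6}] r6c1 has the single candidate 6, so r6c1=6.
Step 2. [r3c3∈{1,2,3,6}] across col 3, 3 lands solely at r3c3 ⇒ r3c3=3.
Step 3. [r5c6∈{1,5}] r5c6 is the only open cell in col 6 admitting 1 ⇒ r5c6=1.
Step 4. [r3c4∈{6}] nothing but 6 survives at r3c4 ⇒ r3c4=6.
Step 5. [r5c4∈{5}] nothing but 5 survives at r5c4 ⇒ r5c4=5.
Step 6. [r2c1∈{5}] r2c1 has the single candidate 5, so r2c1=5.
Step 7. [r6c3∈{1}] r6c3 is down to just 1 ⇒ r6c3=1.
Step 8. [r1c6∈{5}] r1c6 has the single candidate 5. So r1c6=5.
Step 9. [r3c2∈{1}] r3c2's peers cover all but 1, so r3c2=1.
Step 10. [r2c2∈{3}] r2c2 is down to just 3, so r2c2=3.
Step 11. [r4c1∈{4}] r4c1's peers cover all but 4 ⇒ r4c1=4.
Step 12. [r3c1∈{2}] r3c1 has the single candidate 2, so r3c1=2.
Step 13. [r1c3∈{6}] r1c3 is down to just 6, so r1c3=6.
Step 14. [r5c5∈{6}] nothing but 6 survives at r5c5. So r5c5=6.
Step 15. [r2c5∈{2}] only 2 remains possible at r2c5, so r2c5=2.
Step 16. [r2c4∈{1}] r2c4's peers cover all but 1. So r2c4=1.
Step 17. [r4c2∈{6}] r4c2's peers cover all but 6 ⇒ r4c2=6.
Step 18. [r4c6∈{3}] r4c6 is down to just 3. So r4c6=3.
Step 19. [r6c5∈{4}] nothing but 4 survives at r6c5. So r6c5=4.
Step 20. [r5c3∈{2}] nothing but 2 survives at r5c3, so r5c3=2.

Answer: 1 2 6 4 3 5 / 5 3 4 1 2 6 / 2 1 3 6 5 4 / 4 6 5 2 1 3 / 3 4 2 5 6 1 / 6 5 1 3 4 2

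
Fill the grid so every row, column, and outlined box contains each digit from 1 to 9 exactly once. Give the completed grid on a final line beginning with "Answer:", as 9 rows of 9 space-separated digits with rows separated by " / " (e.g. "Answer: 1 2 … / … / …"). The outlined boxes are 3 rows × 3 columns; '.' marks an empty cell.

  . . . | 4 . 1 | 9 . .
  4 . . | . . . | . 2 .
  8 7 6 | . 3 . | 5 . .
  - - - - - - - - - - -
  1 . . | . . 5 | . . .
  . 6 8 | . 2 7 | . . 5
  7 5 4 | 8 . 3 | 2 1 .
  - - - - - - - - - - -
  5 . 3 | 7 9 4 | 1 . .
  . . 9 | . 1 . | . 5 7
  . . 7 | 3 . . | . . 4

Step 1. [r6c5∈{6}] nothing but 6 survives at r6c5, so r6c5=6.
Step 2. [r4c4∈{9}] nothing but 9 survives at r4c4, so r4c4=9.
Step 3. [r8c7∈{3,6,8}] 3 has one home in row 8: r8c7, so r8c7=3.
Step 4. [r2c4∈{5,6}] col 4 places 5 nowhere but r2c4. So r2c4=5.
Step 5. [r2c6∈{6,8,9}] in box 2, 6 fits only at r2c6, so r2c6=6.
Step 6. [r7c9∈{2,6,8}] across col 9, 2 lands solely at r7c9. So r7c9=2.
Step 7. [r7c8∈{6,8}] r7c8 is the only open cell in row 7 admitting 6 ⇒ r7c8=6.
Step 8. [r9c7∈{8}] only 8 remains possible at r9c7. So r9c7=8.
Step 9. [r9c6∈{2}] only 2 remains possible at r9c6, so r9c6=2.
Step 10. [r2c7∈{7}] r2c7 has the single candidate 7 ⇒ r2c7=7.
Step 11. [r5c7∈{4}] only 4 remains possible at r5c7 ⇒ r5c7=4.
Step 12. [r1c9∈{3,6,8}] r1c9 is the only open cell in row 1 admitting 6 ⇒ r1c9=6.
Step 13. [r2c2∈{1,3,9}] 9 has one home in row 2: r2c2. So r2c2=9.
Step 14. [r2c9∈{1,3,8}] in row 2, 3 fits only at r2c9 ⇒ r2c9=3.
Step 15. [r8c2∈{2,4,8}] 4 has one home in row 8: r8c2 ⇒ r8c2=4.
Step 16. [r4c3∈{2}] r4c3 has the single candidate 2 ⇒ r4c3=2.
Step 17. [r4c2∈{3}] r4c2's peers cover all but 3 ⇒ r4c2=3.
Step 18. [r1c8∈{8}] r1c8 has the single candidate 8, so r1c8=8.
Step 19. [r8c1∈{2,6}] row 8 places 2 nowhere but r8c1. So r8c1=2.
Step 20. [r9c8∈{9}] only 9 remains possible at r9c8, so r9c8=9.
Step 21. [r9c2∈{1}] nothing but 1 survives at r9c2, so r9c2=1.
Step 22. [r1c2∈{2}] r1c2's peers cover all but 2. So r1c2=2.
Step 23. [r4c8∈{7}] only 7 remains possible at r4c8 ⇒ r4c8=7.
Step 24. [r8c6∈{8}] nothing but 8 survives at r8c6 ⇒ r8c6=8.
Step 25. [r1c3∈{5}] only 5 remains possible at r1c3. So r1c3=5.
Step 26. [r5c4∈{1}] r5c4's peers cover all but 1, so r5c4=1.
Step 27. [r3c4∈{2}] r3c4 has the single candidate 2. So r3c4=2.
Step 28. [r3c9∈{1}] only 1 remains possible at r3c9, so r3c9=1.
Step 29. [r3c6∈{9}] r3c6 is down to just 9, so r3c6=9.
Step 30. [r2c3∈{1}] nothing but 1 survives at r2c3 ⇒ r2c3=1.
Step 31. [r4c5∈{4}] r4c5's peers cover all but 4, so r4c5=4.
Step 32. [r1c1∈{3}] only 3 remains possible at r1c1, so r1c1=3.
Step 33. [r5c1∈{9}] r5c1 has the single candidate 9 ⇒ r5c1=9.
Step 34. [r1c5∈{7}] r1c5's peers cover all but 7, so r1c5=7.
Step 35. [r6c9∈{9}] r6c9 has the single candidate 9. So r6c9=9.
Step 36. [r2c5∈{8}] r2c5's peers cover all but 8 ⇒ r2c5=8.
Step 37. [r9c1∈{6}] r9c1 is down to just 6. So r9c1=6.
Step 38. [r8c4∈{6}] r8c4 is down to just 6 ⇒ r8c4=6.
Step 39. [r5c8∈{3}] r5c8's peers cover all but 3. So r5c8=3.
Step 40. [r4c7∈{6}] r4c7 is down to just 6 ⇒ r4c7=6.
Step 41. [r4c9∈{8}] r4c9's peers cover all but 8 ⇒ r4c9=8.
Step 42. [r7c2∈{8}] nothing but 8 survives at r7c2 ⇒ r7c2=8.
Step 43. [r3c8∈{4}] nothing but 4 survives at r3c8, so r3c8=4.
Step 44. [r9c5∈{5}] only 5 remains possible at r9c5 ⇒ r9c5=5.

Answer: 3 2 5 4 7 1 9 8 6 / 4 9 1 5 8 6 7 2 3 / 8 7 6 2 3 9 5 4 1 / 1 3 2 9 4 5 6 7 8 / 9 6 8 1 2 7 4 3 5 / 7 5 4 8 6 3 2 1 9 / 5 8 3 7 9 4 1 6 2 / 2 4 9 6 1 8 3 5 7 / 6 1 7 3 5 2 8 9 4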